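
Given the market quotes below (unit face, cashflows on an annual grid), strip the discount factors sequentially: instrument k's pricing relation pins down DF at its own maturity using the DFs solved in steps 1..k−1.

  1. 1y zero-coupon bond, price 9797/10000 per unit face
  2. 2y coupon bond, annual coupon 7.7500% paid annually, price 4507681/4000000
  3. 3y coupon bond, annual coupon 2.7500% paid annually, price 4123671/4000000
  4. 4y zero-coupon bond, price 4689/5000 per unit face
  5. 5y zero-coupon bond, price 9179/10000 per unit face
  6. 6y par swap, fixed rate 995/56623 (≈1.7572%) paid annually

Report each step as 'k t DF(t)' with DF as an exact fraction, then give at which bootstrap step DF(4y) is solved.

step 1 [1y] zero: DF = P = 9797/10000 ≈ 0.979700
step 2 [2y] bond c/1=31/400: DF=(4507681/4000000 − 31/400·(0.979700))/(1+31/400) = 4877/5000 ≈ 0.975400
step 3 [3y] bond c/1=11/400: DF=(4123671/4000000 − 11/400·(0.979700+0.975400))/(1+11/400) = 951/1000 ≈ 0.951000
step 4 [4y] zero: DF = P = 4689/5000 ≈ 0.937800
step 5 [5y] zero: DF = P = 9179/10000 ≈ 0.917900
step 6 [6y] swap r/1=995/56623: DF=(1 − 995/56623·(0.979700+0.975400+0.951000+0.937800+0.917900))/(1+995/56623) = 1801/2000 ≈ 0.900500

1 1 9797/10000
2 2 4877/5000
3 3 951/1000
4 4 4689/5000
5 5 9179/10000
6 6 1801/2000
DF(4y) is solved at step 4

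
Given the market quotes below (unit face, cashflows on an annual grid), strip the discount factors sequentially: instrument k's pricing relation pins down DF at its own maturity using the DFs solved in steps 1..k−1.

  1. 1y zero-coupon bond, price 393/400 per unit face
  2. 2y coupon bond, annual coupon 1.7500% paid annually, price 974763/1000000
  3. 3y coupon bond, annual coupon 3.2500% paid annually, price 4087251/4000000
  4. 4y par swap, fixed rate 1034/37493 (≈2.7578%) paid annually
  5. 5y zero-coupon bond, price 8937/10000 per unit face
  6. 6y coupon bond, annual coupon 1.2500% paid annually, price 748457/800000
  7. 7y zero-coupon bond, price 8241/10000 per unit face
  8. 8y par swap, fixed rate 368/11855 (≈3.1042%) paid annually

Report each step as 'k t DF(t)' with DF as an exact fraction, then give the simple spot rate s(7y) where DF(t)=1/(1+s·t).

1 1 393/400
2 2 9411/10000
3 3 9291/10000
4 4 4483/5000
5 5 8937/10000
6 6 8667/10000
7 7 8241/10000
8 8 487/625
s(7y) = (1/(8241/10000) − 1)/(7) = 1759/57687 ≈ 3.0492%

step 1 [1y] zero: DF = P = 393/400 ≈ 0.982500
step 2 [2y] bond c/1=7/400: DF=(974763/1000000 − 7/400·(0.982500))/(1+7/400) = 9411/10000 ≈ 0.941100
step 3 [3y] bond c/1=13/400: DF=(4087251/4000000 − 13/400·(0.982500+0.941100))/(1+13/400) = 9291/10000 ≈ 0.929100
step 4 [4y] swap r/1=1034/37493: DF=(1 − 1034/37493·(0.982500+0.941100+0.929100))/(1+1034/37493) = 4483/5000 ≈ 0.896600
step 5 [5y] zero: DF = P = 8937/10000 ≈ 0.893700
step 6 [6y] bond c/1=1/80: DF=(748457/800000 − 1/80·(0.982500+0.941100+0.929100+0.896600+0.893700))/(1+1/80) = 8667/10000 ≈ 0.866700
step 7 [7y] zero: DF = P = 8241/10000 ≈ 0.824100
step 8 [8y] swap r/1=368/11855: DF=(1 − 368/11855·(0.982500+0.941100+0.929100+0.896600+0.893700+0.866700+0.824100))/(1+368/11855) = 487/625 ≈ 0.779200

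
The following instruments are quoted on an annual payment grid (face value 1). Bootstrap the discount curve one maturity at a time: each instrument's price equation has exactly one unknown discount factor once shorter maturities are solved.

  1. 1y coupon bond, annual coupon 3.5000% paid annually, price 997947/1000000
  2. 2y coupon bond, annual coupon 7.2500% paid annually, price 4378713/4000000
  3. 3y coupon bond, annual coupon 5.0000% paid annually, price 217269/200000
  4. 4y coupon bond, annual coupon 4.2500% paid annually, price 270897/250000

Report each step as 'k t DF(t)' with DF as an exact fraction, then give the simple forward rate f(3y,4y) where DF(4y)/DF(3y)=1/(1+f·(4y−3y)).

1 1 4821/5000
2 2 1911/2000
3 3 1179/1250
4 4 9227/10000
f(3y,4y) = ((1179/1250)/(9227/10000) − 1)/(1) = 205/9227 ≈ 2.2217%

step 1 [1y] bond c/1=7/200: DF=(997947/1000000 − 7/200·(0))/(1+7/200) = 4821/5000 ≈ 0.964200
step 2 [2y] bond c/1=29/400: DF=(4378713/4000000 − 29/400·(0.964200))/(1+29/400) = 1911/2000 ≈ 0.955500
step 3 [3y] bond c/1=1/20: DF=(217269/200000 − 1/20·(0.964200+0.955500))/(1+1/20) = 1179/1250 ≈ 0.943200
step 4 [4y] bond c/1=17/400: DF=(270897/250000 − 17/400·(0.964200+0.955500+0.943200))/(1+17/400) = 9227/10000 ≈ 0.922700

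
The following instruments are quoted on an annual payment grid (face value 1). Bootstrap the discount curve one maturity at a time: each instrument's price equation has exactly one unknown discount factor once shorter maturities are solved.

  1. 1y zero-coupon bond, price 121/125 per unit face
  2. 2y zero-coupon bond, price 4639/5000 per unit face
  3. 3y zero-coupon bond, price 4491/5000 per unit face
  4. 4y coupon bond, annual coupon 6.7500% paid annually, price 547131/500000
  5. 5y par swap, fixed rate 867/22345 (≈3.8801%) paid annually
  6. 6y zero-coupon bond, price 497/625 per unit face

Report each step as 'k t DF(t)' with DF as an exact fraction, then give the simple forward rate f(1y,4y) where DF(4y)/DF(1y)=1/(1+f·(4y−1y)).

1 1 121/125
2 2 4639/5000
3 3 4491/5000
4 4 2121/2500
5 5 4133/5000
6 6 497/625
f(1y,4y) = ((121/125)/(2121/2500) − 1)/(3) = 299/6363 ≈ 4.6990%

step 1 [1y] zero: DF = P = 121/125 ≈ 0.968000
step 2 [2y] zero: DF = P = 4639/5000 ≈ 0.927800
step 3 [3y] zero: DF = P = 4491/5000 ≈ 0.898200
step 4 [4y] bond c/1=27/400: DF=(547131/500000 − 27/400·(0.968000+0.927800+0.898200))/(1+27/400) = 2121/2500 ≈ 0.848400
step 5 [5y] swap r/1=867/22345: DF=(1 − 867/22345·(0.968000+0.927800+0.898200+0.848400))/(1+867/22345) = 4133/5000 ≈ 0.826600
step 6 [6y] zero: DF = P = 497/625 ≈ 0.795200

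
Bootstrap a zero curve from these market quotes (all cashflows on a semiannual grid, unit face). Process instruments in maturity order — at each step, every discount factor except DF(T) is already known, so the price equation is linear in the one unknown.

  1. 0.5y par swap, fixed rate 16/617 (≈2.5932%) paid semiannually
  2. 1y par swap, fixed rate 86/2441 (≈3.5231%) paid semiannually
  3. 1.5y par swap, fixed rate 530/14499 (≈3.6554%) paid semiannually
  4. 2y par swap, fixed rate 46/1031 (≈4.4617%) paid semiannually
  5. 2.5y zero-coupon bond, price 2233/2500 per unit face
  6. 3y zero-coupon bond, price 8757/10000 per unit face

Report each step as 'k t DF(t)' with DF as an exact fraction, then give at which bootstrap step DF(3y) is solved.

1 1/2 617/625
2 1 1207/1250
3 3/2 947/1000
4 2 9149/10000
5 5/2 2233/2500
6 3 8757/10000
DF(3y) is solved at step 6

step 1 [0.5y] swap r/2=8/617: DF=(1 − 8/617·(0))/(1+8/617) = 617/625 ≈ 0.987200
step 2 [1y] swap r/2=43/2441: DF=(1 − 43/2441·(0.987200))/(1+43/2441) = 1207/1250 ≈ 0.965600
step 3 [1.5y] swap r/2=265/14499: DF=(1 − 265/14499·(0.987200+0.965600))/(1+265/14499) = 947/1000 ≈ 0.947000
step 4 [2y] swap r/2=23/1031: DF=(1 − 23/1031·(0.987200+0.965600+0.947000))/(1+23/1031) = 9149/10000 ≈ 0.914900
step 5 [2.5y] zero: DF = P = 2233/2500 ≈ 0.893200
step 6 [3y] zero: DF = P = 8757/10000 ≈ 0.875700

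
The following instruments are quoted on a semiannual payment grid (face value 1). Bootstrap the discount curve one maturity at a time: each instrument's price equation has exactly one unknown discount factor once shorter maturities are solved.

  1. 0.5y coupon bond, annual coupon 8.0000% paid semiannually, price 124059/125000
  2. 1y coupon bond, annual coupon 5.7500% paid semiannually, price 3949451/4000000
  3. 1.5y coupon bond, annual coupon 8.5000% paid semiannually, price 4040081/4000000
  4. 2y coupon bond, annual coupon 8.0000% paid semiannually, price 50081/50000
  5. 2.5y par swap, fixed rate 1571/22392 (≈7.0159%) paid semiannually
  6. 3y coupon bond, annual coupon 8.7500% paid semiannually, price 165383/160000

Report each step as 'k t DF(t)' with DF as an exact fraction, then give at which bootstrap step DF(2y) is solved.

1 1/2 9543/10000
2 1 9331/10000
3 3/2 8919/10000
4 2 4281/5000
5 5/2 8429/10000
6 3 4013/5000
DF(2y) is solved at step 4

step 1 [0.5y] bond c/2=1/25: DF=(124059/125000 − 1/25·(0))/(1+1/25) = 9543/10000 ≈ 0.954300
step 2 [1y] bond c/2=23/800: DF=(3949451/4000000 − 23/800·(0.954300))/(1+23/800) = 9331/10000 ≈ 0.933100
step 3 [1.5y] bond c/2=17/400: DF=(4040081/4000000 − 17/400·(0.954300+0.933100))/(1+17/400) = 8919/10000 ≈ 0.891900
step 4 [2y] bond c/2=1/25: DF=(50081/50000 − 1/25·(0.954300+0.933100+0.891900))/(1+1/25) = 4281/5000 ≈ 0.856200
step 5 [2.5y] swap r/2=1571/44784: DF=(1 − 1571/44784·(0.954300+0.933100+0.891900+0.856200))/(1+1571/44784) = 8429/10000 ≈ 0.842900
step 6 [3y] bond c/2=7/160: DF=(165383/160000 − 7/160·(0.954300+0.933100+0.891900+0.856200+0.842900))/(1+7/160) = 4013/5000 ≈ 0.802600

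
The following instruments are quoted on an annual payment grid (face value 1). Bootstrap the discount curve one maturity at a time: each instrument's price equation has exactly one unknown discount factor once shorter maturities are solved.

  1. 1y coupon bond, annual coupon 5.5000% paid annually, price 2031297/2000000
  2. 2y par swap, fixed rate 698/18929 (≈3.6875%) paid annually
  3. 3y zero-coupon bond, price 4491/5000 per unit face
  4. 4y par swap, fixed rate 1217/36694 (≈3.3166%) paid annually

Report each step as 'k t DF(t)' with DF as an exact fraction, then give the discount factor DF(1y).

1 1 9627/10000
2 2 4651/5000
3 3 4491/5000
4 4 8783/10000
DF(1y) = 9627/10000 ≈ 0.962700

step 1 [1y] bond c/1=11/200: DF=(2031297/2000000 − 11/200·(0))/(1+11/200) = 9627/10000 ≈ 0.962700
step 2 [2y] swap r/1=698/18929: DF=(1 − 698/18929·(0.962700))/(1+698/18929) = 4651/5000 ≈ 0.930200
step 3 [3y] zero: DF = P = 4491/5000 ≈ 0.898200
step 4 [4y] swap r/1=1217/36694: DF=(1 − 1217/36694·(0.962700+0.930200+0.898200))/(1+1217/36694) = 8783/10000 ≈ 0.878300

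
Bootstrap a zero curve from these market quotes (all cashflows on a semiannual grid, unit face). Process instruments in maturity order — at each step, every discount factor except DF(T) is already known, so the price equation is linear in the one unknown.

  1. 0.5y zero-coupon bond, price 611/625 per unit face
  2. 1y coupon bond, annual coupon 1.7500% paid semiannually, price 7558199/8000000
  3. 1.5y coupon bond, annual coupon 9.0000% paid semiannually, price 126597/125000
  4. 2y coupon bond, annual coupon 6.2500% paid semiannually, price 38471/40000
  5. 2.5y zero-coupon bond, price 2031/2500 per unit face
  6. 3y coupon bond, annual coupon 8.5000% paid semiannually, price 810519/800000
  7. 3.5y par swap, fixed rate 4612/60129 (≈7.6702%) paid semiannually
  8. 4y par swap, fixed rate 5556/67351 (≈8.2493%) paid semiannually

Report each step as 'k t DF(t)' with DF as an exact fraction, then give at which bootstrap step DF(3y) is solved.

step 1 [0.5y] zero: DF = P = 611/625 ≈ 0.977600
step 2 [1y] bond c/2=7/800: DF=(7558199/8000000 − 7/800·(0.977600))/(1+7/800) = 9281/10000 ≈ 0.928100
step 3 [1.5y] bond c/2=9/200: DF=(126597/125000 − 9/200·(0.977600+0.928100))/(1+9/200) = 8871/10000 ≈ 0.887100
step 4 [2y] bond c/2=1/32: DF=(38471/40000 − 1/32·(0.977600+0.928100+0.887100))/(1+1/32) = 106/125 ≈ 0.848000
step 5 [2.5y] zero: DF = P = 2031/2500 ≈ 0.812400
step 6 [3y] bond c/2=17/400: DF=(810519/800000 − 17/400·(0.977600+0.928100+0.887100+0.848000+0.812400))/(1+17/400) = 7903/10000 ≈ 0.790300
step 7 [3.5y] swap r/2=2306/60129: DF=(1 − 2306/60129·(0.977600+0.928100+0.887100+0.848000+0.812400+0.790300))/(1+2306/60129) = 3847/5000 ≈ 0.769400
step 8 [4y] swap r/2=2778/67351: DF=(1 − 2778/67351·(0.977600+0.928100+0.887100+0.848000+0.812400+0.790300+0.769400))/(1+2778/67351) = 3611/5000 ≈ 0.722200

1 1/2 611/625
2 1 9281/10000
3 3/2 8871/10000
4 2 106/125
5 5/2 2031/2500
6 3 7903/10000
7 7/2 3847/5000
8 4 3611/5000
DF(3y) is solved at step 6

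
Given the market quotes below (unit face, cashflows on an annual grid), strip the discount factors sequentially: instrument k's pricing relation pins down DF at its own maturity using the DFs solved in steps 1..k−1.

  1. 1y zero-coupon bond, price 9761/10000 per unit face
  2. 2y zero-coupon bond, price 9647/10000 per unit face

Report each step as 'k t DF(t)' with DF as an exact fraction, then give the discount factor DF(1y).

1 1 9761/10000
2 2 9647/10000
DF(1y) = 9761/10000 ≈ 0.976100

step 1 [1y] zero: DF = P = 9761/10000 ≈ 0.976100
step 2 [2y] zero: DF = P = 9647/10000 ≈ 0.964700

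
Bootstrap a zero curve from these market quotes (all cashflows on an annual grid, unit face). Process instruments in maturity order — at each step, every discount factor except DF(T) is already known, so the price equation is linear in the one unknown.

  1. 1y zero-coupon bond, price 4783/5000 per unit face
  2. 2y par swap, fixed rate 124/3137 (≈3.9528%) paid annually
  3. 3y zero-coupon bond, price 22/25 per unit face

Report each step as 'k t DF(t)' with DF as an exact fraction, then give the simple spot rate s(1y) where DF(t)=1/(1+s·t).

step 1 [1y] zero: DF = P = 4783/5000 ≈ 0.956600
step 2 [2y] swap r/1=124/3137: DF=(1 − 124/3137·(0.956600))/(1+124/3137) = 1157/1250 ≈ 0.925600
step 3 [3y] zero: DF = P = 22/25 ≈ 0.880000

1 1 4783/5000
2 2 1157/1250
3 3 22/25
s(1y) = (1/(4783/5000) − 1)/(1) = 217/4783 ≈ 4.5369%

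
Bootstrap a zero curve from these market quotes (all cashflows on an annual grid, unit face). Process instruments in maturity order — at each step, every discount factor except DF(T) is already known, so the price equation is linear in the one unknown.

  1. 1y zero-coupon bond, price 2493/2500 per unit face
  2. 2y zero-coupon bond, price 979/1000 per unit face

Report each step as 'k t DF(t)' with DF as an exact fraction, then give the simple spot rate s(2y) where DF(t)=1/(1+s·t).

1 1 2493/2500
2 2 979/1000
s(2y) = (1/(979/1000) − 1)/(2) = 21/1958 ≈ 1.0725%

step 1 [1y] zero: DF = P = 2493/2500 ≈ 0.997200
step 2 [2y] zero: DF = P = 979/1000 ≈ 0.979000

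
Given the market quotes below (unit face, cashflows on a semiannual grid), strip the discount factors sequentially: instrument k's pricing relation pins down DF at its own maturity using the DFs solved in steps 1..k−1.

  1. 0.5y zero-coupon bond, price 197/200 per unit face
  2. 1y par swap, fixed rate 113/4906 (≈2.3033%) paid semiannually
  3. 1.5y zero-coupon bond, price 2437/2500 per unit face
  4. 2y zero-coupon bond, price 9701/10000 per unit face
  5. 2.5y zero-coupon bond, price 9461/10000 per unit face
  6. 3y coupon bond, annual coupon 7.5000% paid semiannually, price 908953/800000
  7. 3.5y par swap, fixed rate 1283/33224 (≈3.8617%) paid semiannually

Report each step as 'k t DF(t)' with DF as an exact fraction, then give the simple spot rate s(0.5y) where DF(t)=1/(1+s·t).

step 1 [0.5y] zero: DF = P = 197/200 ≈ 0.985000
step 2 [1y] swap r/2=113/9812: DF=(1 − 113/9812·(0.985000))/(1+113/9812) = 4887/5000 ≈ 0.977400
step 3 [1.5y] zero: DF = P = 2437/2500 ≈ 0.974800
step 4 [2y] zero: DF = P = 9701/10000 ≈ 0.970100
step 5 [2.5y] zero: DF = P = 9461/10000 ≈ 0.946100
step 6 [3y] bond c/2=3/80: DF=(908953/800000 − 3/80·(0.985000+0.977400+0.974800+0.970100+0.946100))/(1+3/80) = 9197/10000 ≈ 0.919700
step 7 [3.5y] swap r/2=1283/66448: DF=(1 − 1283/66448·(0.985000+0.977400+0.974800+0.970100+0.946100+0.919700))/(1+1283/66448) = 8717/10000 ≈ 0.871700

1 1/2 197/200
2 1 4887/5000
3 3/2 2437/2500
4 2 9701/10000
5 5/2 9461/10000
6 3 9197/10000
7 7/2 8717/10000
s(0.5y) = (1/(197/200) − 1)/(1/2) = 6/197 ≈ 3.0457%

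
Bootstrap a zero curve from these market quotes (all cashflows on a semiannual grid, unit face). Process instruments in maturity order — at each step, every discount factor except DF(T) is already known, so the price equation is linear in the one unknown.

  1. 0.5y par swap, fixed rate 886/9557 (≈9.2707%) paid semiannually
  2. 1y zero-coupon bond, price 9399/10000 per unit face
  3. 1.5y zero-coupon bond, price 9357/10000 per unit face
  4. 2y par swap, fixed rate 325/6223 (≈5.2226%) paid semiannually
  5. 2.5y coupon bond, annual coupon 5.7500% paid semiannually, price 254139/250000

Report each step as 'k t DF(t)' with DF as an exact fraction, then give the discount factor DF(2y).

1 1/2 9557/10000
2 1 9399/10000
3 3/2 9357/10000
4 2 361/400
5 5/2 4419/5000
DF(2y) = 361/400 ≈ 0.902500

step 1 [0.5y] swap r/2=443/9557: DF=(1 − 443/9557·(0))/(1+443/9557) = 9557/10000 ≈ 0.955700
step 2 [1y] zero: DF = P = 9399/10000 ≈ 0.939900
step 3 [1.5y] zero: DF = P = 9357/10000 ≈ 0.935700
step 4 [2y] swap r/2=325/12446: DF=(1 − 325/12446·(0.955700+0.939900+0.935700))/(1+325/12446) = 361/400 ≈ 0.902500
step 5 [2.5y] bond c/2=23/800: DF=(254139/250000 − 23/800·(0.955700+0.939900+0.935700+0.902500))/(1+23/800) = 4419/5000 ≈ 0.883800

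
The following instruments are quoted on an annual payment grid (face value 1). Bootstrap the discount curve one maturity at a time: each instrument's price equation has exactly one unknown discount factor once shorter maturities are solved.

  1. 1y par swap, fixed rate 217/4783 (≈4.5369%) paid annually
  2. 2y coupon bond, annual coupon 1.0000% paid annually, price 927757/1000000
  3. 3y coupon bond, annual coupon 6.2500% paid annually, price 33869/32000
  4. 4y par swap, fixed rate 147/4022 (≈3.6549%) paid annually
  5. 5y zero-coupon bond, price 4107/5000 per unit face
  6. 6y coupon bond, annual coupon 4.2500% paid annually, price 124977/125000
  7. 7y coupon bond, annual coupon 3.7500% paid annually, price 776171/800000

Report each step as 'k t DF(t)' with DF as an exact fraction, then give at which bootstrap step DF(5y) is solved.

1 1 4783/5000
2 2 9091/10000
3 3 554/625
4 4 8677/10000
5 5 4107/5000
6 6 389/500
7 7 1493/2000
DF(5y) is solved at step 5

step 1 [1y] swap r/1=217/4783: DF=(1 − 217/4783·(0))/(1+217/4783) = 4783/5000 ≈ 0.956600
step 2 [2y] bond c/1=1/100: DF=(927757/1000000 − 1/100·(0.956600))/(1+1/100) = 9091/10000 ≈ 0.909100
step 3 [3y] bond c/1=1/16: DF=(33869/32000 − 1/16·(0.956600+0.909100))/(1+1/16) = 554/625 ≈ 0.886400
step 4 [4y] swap r/1=147/4022: DF=(1 − 147/4022·(0.956600+0.909100+0.886400))/(1+147/4022) = 8677/10000 ≈ 0.867700
step 5 [5y] zero: DF = P = 4107/5000 ≈ 0.821400
step 6 [6y] bond c/1=17/400: DF=(124977/125000 − 17/400·(0.956600+0.909100+0.886400+0.867700+0.821400))/(1+17/400) = 389/500 ≈ 0.778000
step 7 [7y] bond c/1=3/80: DF=(776171/800000 − 3/80·(0.956600+0.909100+0.886400+0.867700+0.821400+0.778000))/(1+3/80) = 1493/2000 ≈ 0.746500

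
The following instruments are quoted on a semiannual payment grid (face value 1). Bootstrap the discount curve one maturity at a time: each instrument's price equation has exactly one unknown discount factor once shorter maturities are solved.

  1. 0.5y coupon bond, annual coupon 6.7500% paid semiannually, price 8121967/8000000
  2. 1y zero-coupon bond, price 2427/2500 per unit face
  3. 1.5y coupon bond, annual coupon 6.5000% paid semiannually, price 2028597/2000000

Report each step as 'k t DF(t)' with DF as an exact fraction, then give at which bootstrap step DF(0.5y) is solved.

1 1/2 9821/10000
2 1 2427/2500
3 3/2 9209/10000
DF(0.5y) is solved at step 1

step 1 [0.5y] bond c/2=27/800: DF=(8121967/8000000 − 27/800·(0))/(1+27/800) = 9821/10000 ≈ 0.982100
step 2 [1y] zero: DF = P = 2427/2500 ≈ 0.970800
step 3 [1.5y] bond c/2=13/400: DF=(2028597/2000000 − 13/400·(0.982100+0.970800))/(1+13/400) = 9209/10000 ≈ 0.920900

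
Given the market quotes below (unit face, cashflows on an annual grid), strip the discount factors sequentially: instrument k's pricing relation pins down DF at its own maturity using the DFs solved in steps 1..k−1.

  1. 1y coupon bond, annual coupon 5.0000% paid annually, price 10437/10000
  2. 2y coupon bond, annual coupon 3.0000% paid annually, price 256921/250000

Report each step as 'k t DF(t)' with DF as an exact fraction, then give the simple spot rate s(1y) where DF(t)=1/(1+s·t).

step 1 [1y] bond c/1=1/20: DF=(10437/10000 − 1/20·(0))/(1+1/20) = 497/500 ≈ 0.994000
step 2 [2y] bond c/1=3/100: DF=(256921/250000 − 3/100·(0.994000))/(1+3/100) = 1211/1250 ≈ 0.968800

1 1 497/500
2 2 1211/1250
s(1y) = (1/(497/500) − 1)/(1) = 3/497 ≈ 0.6036%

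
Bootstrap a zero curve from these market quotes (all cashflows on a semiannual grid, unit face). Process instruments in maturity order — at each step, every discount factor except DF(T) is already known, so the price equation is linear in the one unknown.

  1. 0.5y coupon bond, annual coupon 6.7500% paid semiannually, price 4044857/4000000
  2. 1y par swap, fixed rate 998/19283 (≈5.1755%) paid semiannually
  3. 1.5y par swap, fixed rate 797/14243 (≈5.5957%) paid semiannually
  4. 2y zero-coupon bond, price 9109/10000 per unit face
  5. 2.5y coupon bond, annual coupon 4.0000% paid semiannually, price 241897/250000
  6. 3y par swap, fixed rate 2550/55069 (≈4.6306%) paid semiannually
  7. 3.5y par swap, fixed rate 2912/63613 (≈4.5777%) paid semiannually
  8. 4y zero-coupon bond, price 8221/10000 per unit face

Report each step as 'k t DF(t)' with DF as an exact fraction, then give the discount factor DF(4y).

1 1/2 4891/5000
2 1 9501/10000
3 3/2 9203/10000
4 2 9109/10000
5 5/2 8749/10000
6 3 349/400
7 7/2 534/625
8 4 8221/10000
DF(4y) = 8221/10000 ≈ 0.822100

step 1 [0.5y] bond c/2=27/800: DF=(4044857/4000000 − 27/800·(0))/(1+27/800) = 4891/5000 ≈ 0.978200
step 2 [1y] swap r/2=499/19283: DF=(1 − 499/19283·(0.978200))/(1+499/19283) = 9501/10000 ≈ 0.950100
step 3 [1.5y] swap r/2=797/28486: DF=(1 − 797/28486·(0.978200+0.950100))/(1+797/28486) = 9203/10000 ≈ 0.920300
step 4 [2y] zero: DF = P = 9109/10000 ≈ 0.910900
step 5 [2.5y] bond c/2=1/50: DF=(241897/250000 − 1/50·(0.978200+0.950100+0.920300+0.910900))/(1+1/50) = 8749/10000 ≈ 0.874900
step 6 [3y] swap r/2=1275/55069: DF=(1 − 1275/55069·(0.978200+0.950100+0.920300+0.910900+0.874900))/(1+1275/55069) = 349/400 ≈ 0.872500
step 7 [3.5y] swap r/2=1456/63613: DF=(1 − 1456/63613·(0.978200+0.950100+0.920300+0.910900+0.874900+0.872500))/(1+1456/63613) = 534/625 ≈ 0.854400
step 8 [4y] zero: DF = P = 8221/10000 ≈ 0.822100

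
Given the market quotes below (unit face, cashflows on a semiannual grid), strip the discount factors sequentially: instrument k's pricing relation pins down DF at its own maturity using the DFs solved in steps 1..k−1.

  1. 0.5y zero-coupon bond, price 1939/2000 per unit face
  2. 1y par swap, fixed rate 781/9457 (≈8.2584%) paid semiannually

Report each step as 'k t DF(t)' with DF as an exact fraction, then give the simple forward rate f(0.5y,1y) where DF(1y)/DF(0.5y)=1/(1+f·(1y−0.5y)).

1 1/2 1939/2000
2 1 9219/10000
f(0.5y,1y) = ((1939/2000)/(9219/10000) − 1)/(1/2) = 136/1317 ≈ 10.3265%

step 1 [0.5y] zero: DF = P = 1939/2000 ≈ 0.969500
step 2 [1y] swap r/2=781/18914: DF=(1 − 781/18914·(0.969500))/(1+781/18914) = 9219/10000 ≈ 0.921900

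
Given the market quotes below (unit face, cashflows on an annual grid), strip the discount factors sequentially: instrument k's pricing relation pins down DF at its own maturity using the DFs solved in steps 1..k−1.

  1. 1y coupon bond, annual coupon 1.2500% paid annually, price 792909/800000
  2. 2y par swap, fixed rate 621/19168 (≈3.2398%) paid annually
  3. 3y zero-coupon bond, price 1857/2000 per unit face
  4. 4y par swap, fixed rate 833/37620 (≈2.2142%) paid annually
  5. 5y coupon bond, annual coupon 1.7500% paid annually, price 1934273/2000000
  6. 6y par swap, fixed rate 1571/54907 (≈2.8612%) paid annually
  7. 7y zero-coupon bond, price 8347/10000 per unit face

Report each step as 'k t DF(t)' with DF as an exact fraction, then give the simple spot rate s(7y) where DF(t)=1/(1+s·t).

step 1 [1y] bond c/1=1/80: DF=(792909/800000 − 1/80·(0))/(1+1/80) = 9789/10000 ≈ 0.978900
step 2 [2y] swap r/1=621/19168: DF=(1 − 621/19168·(0.978900))/(1+621/19168) = 9379/10000 ≈ 0.937900
step 3 [3y] zero: DF = P = 1857/2000 ≈ 0.928500
step 4 [4y] swap r/1=833/37620: DF=(1 − 833/37620·(0.978900+0.937900+0.928500))/(1+833/37620) = 9167/10000 ≈ 0.916700
step 5 [5y] bond c/1=7/400: DF=(1934273/2000000 − 7/400·(0.978900+0.937900+0.928500+0.916700))/(1+7/400) = 4429/5000 ≈ 0.885800
step 6 [6y] swap r/1=1571/54907: DF=(1 − 1571/54907·(0.978900+0.937900+0.928500+0.916700+0.885800))/(1+1571/54907) = 8429/10000 ≈ 0.842900
step 7 [7y] zero: DF = P = 8347/10000 ≈ 0.834700

1 1 9789/10000
2 2 9379/10000
3 3 1857/2000
4 4 9167/10000
5 5 4429/5000
6 6 8429/10000
7 7 8347/10000
s(7y) = (1/(8347/10000) − 1)/(7) = 1653/58429 ≈ 2.8291%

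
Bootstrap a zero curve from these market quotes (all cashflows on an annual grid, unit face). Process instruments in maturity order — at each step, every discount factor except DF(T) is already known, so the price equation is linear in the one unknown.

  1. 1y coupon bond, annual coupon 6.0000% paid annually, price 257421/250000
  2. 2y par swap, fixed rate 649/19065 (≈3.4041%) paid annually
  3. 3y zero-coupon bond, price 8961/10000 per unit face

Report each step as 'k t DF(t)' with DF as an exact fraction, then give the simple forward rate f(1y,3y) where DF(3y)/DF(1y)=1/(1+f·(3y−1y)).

1 1 4857/5000
2 2 9351/10000
3 3 8961/10000
f(1y,3y) = ((4857/5000)/(8961/10000) − 1)/(2) = 251/5974 ≈ 4.2015%

step 1 [1y] bond c/1=3/50: DF=(257421/250000 − 3/50·(0))/(1+3/50) = 4857/5000 ≈ 0.971400
step 2 [2y] swap r/1=649/19065: DF=(1 − 649/19065·(0.971400))/(1+649/19065) = 9351/10000 ≈ 0.935100
step 3 [3y] zero: DF = P = 8961/10000 ≈ 0.896100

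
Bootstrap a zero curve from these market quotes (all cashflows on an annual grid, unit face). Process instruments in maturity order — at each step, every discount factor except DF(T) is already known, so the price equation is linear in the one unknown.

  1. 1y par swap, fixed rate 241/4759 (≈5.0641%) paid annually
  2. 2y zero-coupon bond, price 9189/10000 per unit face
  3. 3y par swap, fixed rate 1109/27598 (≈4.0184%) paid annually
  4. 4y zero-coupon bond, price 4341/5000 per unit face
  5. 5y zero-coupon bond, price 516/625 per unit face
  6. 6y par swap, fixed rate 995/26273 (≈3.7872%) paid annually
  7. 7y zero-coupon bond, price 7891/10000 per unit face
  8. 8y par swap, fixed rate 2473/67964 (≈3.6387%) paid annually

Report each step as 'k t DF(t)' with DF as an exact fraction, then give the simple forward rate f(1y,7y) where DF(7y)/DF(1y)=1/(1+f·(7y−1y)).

1 1 4759/5000
2 2 9189/10000
3 3 8891/10000
4 4 4341/5000
5 5 516/625
6 6 801/1000
7 7 7891/10000
8 8 7527/10000
f(1y,7y) = ((4759/5000)/(7891/10000) − 1)/(6) = 1627/47346 ≈ 3.4364%

step 1 [1y] swap r/1=241/4759: DF=(1 − 241/4759·(0))/(1+241/4759) = 4759/5000 ≈ 0.951800
step 2 [2y] zero: DF = P = 9189/10000 ≈ 0.918900
step 3 [3y] swap r/1=1109/27598: DF=(1 − 1109/27598·(0.951800+0.918900))/(1+1109/27598) = 8891/10000 ≈ 0.889100
step 4 [4y] zero: DF = P = 4341/5000 ≈ 0.868200
step 5 [5y] zero: DF = P = 516/625 ≈ 0.825600
step 6 [6y] swap r/1=995/26273: DF=(1 − 995/26273·(0.951800+0.918900+0.889100+0.868200+0.825600))/(1+995/26273) = 801/1000 ≈ 0.801000
step 7 [7y] zero: DF = P = 7891/10000 ≈ 0.789100
step 8 [8y] swap r/1=2473/67964: DF=(1 − 2473/67964·(0.951800+0.918900+0.889100+0.868200+0.825600+0.801000+0.789100))/(1+2473/67964) = 7527/10000 ≈ 0.752700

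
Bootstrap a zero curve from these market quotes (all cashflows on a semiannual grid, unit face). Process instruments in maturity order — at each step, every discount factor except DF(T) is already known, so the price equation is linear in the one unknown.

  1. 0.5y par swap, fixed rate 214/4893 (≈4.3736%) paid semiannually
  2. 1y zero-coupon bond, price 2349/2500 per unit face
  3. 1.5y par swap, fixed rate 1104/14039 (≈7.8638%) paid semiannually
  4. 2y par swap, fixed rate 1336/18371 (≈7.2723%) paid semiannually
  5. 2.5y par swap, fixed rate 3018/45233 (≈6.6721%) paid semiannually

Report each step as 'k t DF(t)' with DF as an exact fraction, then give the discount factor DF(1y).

1 1/2 4893/5000
2 1 2349/2500
3 3/2 556/625
4 2 1083/1250
5 5/2 8491/10000
DF(1y) = 2349/2500 ≈ 0.939600

step 1 [0.5y] swap r/2=107/4893: DF=(1 − 107/4893·(0))/(1+107/4893) = 4893/5000 ≈ 0.978600
step 2 [1y] zero: DF = P = 2349/2500 ≈ 0.939600
step 3 [1.5y] swap r/2=552/14039: DF=(1 − 552/14039·(0.978600+0.939600))/(1+552/14039) = 556/625 ≈ 0.889600
step 4 [2y] swap r/2=668/18371: DF=(1 − 668/18371·(0.978600+0.939600+0.889600))/(1+668/18371) = 1083/1250 ≈ 0.866400
step 5 [2.5y] swap r/2=1509/45233: DF=(1 − 1509/45233·(0.978600+0.939600+0.889600+0.866400))/(1+1509/45233) = 8491/10000 ≈ 0.849100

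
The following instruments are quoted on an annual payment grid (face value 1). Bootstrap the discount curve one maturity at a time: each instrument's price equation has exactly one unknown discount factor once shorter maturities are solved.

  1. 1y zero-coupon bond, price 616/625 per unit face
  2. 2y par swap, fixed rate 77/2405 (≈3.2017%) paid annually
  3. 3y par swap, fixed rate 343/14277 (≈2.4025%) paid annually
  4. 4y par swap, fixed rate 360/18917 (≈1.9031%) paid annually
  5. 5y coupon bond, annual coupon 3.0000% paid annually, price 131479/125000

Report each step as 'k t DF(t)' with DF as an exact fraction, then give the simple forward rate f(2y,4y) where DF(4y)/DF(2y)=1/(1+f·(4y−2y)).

1 1 616/625
2 2 1173/1250
3 3 4657/5000
4 4 116/125
5 5 911/1000
f(2y,4y) = ((1173/1250)/(116/125) − 1)/(2) = 13/2320 ≈ 0.5603%

step 1 [1y] zero: DF = P = 616/625 ≈ 0.985600
step 2 [2y] swap r/1=77/2405: DF=(1 − 77/2405·(0.985600))/(1+77/2405) = 1173/1250 ≈ 0.938400
step 3 [3y] swap r/1=343/14277: DF=(1 − 343/14277·(0.985600+0.938400))/(1+343/14277) = 4657/5000 ≈ 0.931400
step 4 [4y] swap r/1=360/18917: DF=(1 − 360/18917·(0.985600+0.938400+0.931400))/(1+360/18917) = 116/125 ≈ 0.928000
step 5 [5y] bond c/1=3/100: DF=(131479/125000 − 3/100·(0.985600+0.938400+0.931400+0.928000))/(1+3/100) = 911/1000 ≈ 0.911000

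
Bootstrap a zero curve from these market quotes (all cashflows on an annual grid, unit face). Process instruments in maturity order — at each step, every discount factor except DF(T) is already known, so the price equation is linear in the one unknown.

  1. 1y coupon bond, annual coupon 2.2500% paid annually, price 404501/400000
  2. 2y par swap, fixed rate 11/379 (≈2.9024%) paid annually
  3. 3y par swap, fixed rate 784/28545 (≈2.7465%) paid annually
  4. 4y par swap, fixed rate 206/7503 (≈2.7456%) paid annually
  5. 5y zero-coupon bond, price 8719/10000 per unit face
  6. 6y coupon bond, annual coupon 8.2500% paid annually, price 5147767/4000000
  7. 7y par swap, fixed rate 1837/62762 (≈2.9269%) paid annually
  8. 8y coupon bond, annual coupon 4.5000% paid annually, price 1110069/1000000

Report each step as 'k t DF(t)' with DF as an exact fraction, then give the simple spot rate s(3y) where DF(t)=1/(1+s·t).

1 1 989/1000
2 2 9439/10000
3 3 576/625
4 4 897/1000
5 5 8719/10000
6 6 1673/2000
7 7 8163/10000
8 8 99/125
s(3y) = (1/(576/625) − 1)/(3) = 49/1728 ≈ 2.8356%

step 1 [1y] bond c/1=9/400: DF=(404501/400000 − 9/400·(0))/(1+9/400) = 989/1000 ≈ 0.989000
step 2 [2y] swap r/1=11/379: DF=(1 − 11/379·(0.989000))/(1+11/379) = 9439/10000 ≈ 0.943900
step 3 [3y] swap r/1=784/28545: DF=(1 − 784/28545·(0.989000+0.943900))/(1+784/28545) = 576/625 ≈ 0.921600
step 4 [4y] swap r/1=206/7503: DF=(1 − 206/7503·(0.989000+0.943900+0.921600))/(1+206/7503) = 897/1000 ≈ 0.897000
step 5 [5y] zero: DF = P = 8719/10000 ≈ 0.871900
step 6 [6y] bond c/1=33/400: DF=(5147767/4000000 − 33/400·(0.989000+0.943900+0.921600+0.897000+0.871900))/(1+33/400) = 1673/2000 ≈ 0.836500
step 7 [7y] swap r/1=1837/62762: DF=(1 − 1837/62762·(0.989000+0.943900+0.921600+0.897000+0.871900+0.836500))/(1+1837/62762) = 8163/10000 ≈ 0.816300
step 8 [8y] bond c/1=9/200: DF=(1110069/1000000 − 9/200·(0.989000+0.943900+0.921600+0.897000+0.871900+0.836500+0.816300))/(1+9/200) = 99/125 ≈ 0.792000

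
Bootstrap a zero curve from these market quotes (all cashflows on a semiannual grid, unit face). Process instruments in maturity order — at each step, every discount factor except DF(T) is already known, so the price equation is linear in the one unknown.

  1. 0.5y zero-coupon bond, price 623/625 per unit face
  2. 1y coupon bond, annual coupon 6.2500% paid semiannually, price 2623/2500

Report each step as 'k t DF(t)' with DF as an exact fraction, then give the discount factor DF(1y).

1 1/2 623/625
2 1 617/625
DF(1y) = 617/625 ≈ 0.987200

step 1 [0.5y] zero: DF = P = 623/625 ≈ 0.996800
step 2 [1y] bond c/2=1/32: DF=(2623/2500 − 1/32·(0.996800))/(1+1/32) = 617/625 ≈ 0.987200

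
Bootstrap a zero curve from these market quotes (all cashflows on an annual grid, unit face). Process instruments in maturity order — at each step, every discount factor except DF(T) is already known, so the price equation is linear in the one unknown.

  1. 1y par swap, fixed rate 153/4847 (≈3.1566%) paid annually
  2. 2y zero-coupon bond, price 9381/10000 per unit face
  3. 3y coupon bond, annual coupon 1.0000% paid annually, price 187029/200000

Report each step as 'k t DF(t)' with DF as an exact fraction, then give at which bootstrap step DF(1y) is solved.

1 1 4847/5000
2 2 9381/10000
3 3 907/1000
DF(1y) is solved at step 1

step 1 [1y] swap r/1=153/4847: DF=(1 − 153/4847·(0))/(1+153/4847) = 4847/5000 ≈ 0.969400
step 2 [2y] zero: DF = P = 9381/10000 ≈ 0.938100
step 3 [3y] bond c/1=1/100: DF=(187029/200000 − 1/100·(0.969400+0.938100))/(1+1/100) = 907/1000 ≈ 0.907000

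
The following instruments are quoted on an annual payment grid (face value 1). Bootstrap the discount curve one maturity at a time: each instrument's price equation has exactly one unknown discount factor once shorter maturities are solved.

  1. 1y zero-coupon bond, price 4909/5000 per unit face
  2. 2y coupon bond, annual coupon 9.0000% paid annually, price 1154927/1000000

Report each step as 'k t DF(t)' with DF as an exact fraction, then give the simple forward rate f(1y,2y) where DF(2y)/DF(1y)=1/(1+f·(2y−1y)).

1 1 4909/5000
2 2 1957/2000
f(1y,2y) = ((4909/5000)/(1957/2000) − 1)/(1) = 33/9785 ≈ 0.3373%

step 1 [1y] zero: DF = P = 4909/5000 ≈ 0.981800
step 2 [2y] bond c/1=9/100: DF=(1154927/1000000 − 9/100·(0.981800))/(1+9/100) = 1957/2000 ≈ 0.978500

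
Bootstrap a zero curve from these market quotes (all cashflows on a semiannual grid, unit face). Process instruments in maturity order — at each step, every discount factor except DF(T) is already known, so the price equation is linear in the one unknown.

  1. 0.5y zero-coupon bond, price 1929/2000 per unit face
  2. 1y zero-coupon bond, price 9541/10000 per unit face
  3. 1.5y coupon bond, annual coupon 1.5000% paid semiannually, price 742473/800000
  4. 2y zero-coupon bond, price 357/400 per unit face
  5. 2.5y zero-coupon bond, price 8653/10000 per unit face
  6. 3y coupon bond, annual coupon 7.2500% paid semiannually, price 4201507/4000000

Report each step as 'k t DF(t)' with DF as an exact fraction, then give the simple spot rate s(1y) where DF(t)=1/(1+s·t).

step 1 [0.5y] zero: DF = P = 1929/2000 ≈ 0.964500
step 2 [1y] zero: DF = P = 9541/10000 ≈ 0.954100
step 3 [1.5y] bond c/2=3/400: DF=(742473/800000 − 3/400·(0.964500+0.954100))/(1+3/400) = 9069/10000 ≈ 0.906900
step 4 [2y] zero: DF = P = 357/400 ≈ 0.892500
step 5 [2.5y] zero: DF = P = 8653/10000 ≈ 0.865300
step 6 [3y] bond c/2=29/800: DF=(4201507/4000000 − 29/800·(0.964500+0.954100+0.906900+0.892500+0.865300))/(1+29/800) = 8533/10000 ≈ 0.853300

1 1/2 1929/2000
2 1 9541/10000
3 3/2 9069/10000
4 2 357/400
5 5/2 8653/10000
6 3 8533/10000
s(1y) = (1/(9541/10000) − 1)/(1) = 459/9541 ≈ 4.8108%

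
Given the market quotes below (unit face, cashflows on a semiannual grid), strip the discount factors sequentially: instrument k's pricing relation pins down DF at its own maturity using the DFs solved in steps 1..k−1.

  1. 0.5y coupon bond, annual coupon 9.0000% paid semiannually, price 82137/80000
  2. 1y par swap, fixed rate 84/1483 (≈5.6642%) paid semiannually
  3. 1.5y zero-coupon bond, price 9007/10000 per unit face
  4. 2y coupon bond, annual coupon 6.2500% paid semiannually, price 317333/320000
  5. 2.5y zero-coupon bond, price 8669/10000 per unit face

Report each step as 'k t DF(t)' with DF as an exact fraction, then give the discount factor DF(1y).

step 1 [0.5y] bond c/2=9/200: DF=(82137/80000 − 9/200·(0))/(1+9/200) = 393/400 ≈ 0.982500
step 2 [1y] swap r/2=42/1483: DF=(1 − 42/1483·(0.982500))/(1+42/1483) = 4727/5000 ≈ 0.945400
step 3 [1.5y] zero: DF = P = 9007/10000 ≈ 0.900700
step 4 [2y] bond c/2=1/32: DF=(317333/320000 − 1/32·(0.982500+0.945400+0.900700))/(1+1/32) = 8759/10000 ≈ 0.875900
step 5 [2.5y] zero: DF = P = 8669/10000 ≈ 0.866900

1 1/2 393/400
2 1 4727/5000
3 3/2 9007/10000
4 2 8759/10000
5 5/2 8669/10000
DF(1y) = 4727/5000 ≈ 0.945400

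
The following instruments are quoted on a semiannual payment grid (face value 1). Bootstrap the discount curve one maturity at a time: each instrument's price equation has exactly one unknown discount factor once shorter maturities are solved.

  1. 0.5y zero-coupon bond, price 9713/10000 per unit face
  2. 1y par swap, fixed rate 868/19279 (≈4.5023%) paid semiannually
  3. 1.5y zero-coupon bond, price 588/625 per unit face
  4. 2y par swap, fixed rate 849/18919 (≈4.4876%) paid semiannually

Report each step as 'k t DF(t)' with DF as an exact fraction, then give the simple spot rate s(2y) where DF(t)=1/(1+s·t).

1 1/2 9713/10000
2 1 4783/5000
3 3/2 588/625
4 2 9151/10000
s(2y) = (1/(9151/10000) − 1)/(2) = 849/18302 ≈ 4.6388%

step 1 [0.5y] zero: DF = P = 9713/10000 ≈ 0.971300
step 2 [1y] swap r/2=434/19279: DF=(1 − 434/19279·(0.971300))/(1+434/19279) = 4783/5000 ≈ 0.956600
step 3 [1.5y] zero: DF = P = 588/625 ≈ 0.940800
step 4 [2y] swap r/2=849/37838: DF=(1 − 849/37838·(0.971300+0.956600+0.940800))/(1+849/37838) = 9151/10000 ≈ 0.915100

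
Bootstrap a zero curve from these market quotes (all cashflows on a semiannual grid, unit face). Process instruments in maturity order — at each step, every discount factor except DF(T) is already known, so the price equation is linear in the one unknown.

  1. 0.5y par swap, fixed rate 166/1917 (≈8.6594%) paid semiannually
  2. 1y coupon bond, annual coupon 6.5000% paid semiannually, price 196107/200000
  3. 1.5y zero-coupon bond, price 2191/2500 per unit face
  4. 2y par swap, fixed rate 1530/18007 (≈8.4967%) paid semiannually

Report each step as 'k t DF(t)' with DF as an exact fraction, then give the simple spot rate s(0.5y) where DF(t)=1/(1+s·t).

1 1/2 1917/2000
2 1 1839/2000
3 3/2 2191/2500
4 2 847/1000
s(0.5y) = (1/(1917/2000) − 1)/(1/2) = 166/1917 ≈ 8.6594%

step 1 [0.5y] swap r/2=83/1917: DF=(1 − 83/1917·(0))/(1+83/1917) = 1917/2000 ≈ 0.958500
step 2 [1y] bond c/2=13/400: DF=(196107/200000 − 13/400·(0.958500))/(1+13/400) = 1839/2000 ≈ 0.919500
step 3 [1.5y] zero: DF = P = 2191/2500 ≈ 0.876400
step 4 [2y] swap r/2=765/18007: DF=(1 − 765/18007·(0.958500+0.919500+0.876400))/(1+765/18007) = 847/1000 ≈ 0.847000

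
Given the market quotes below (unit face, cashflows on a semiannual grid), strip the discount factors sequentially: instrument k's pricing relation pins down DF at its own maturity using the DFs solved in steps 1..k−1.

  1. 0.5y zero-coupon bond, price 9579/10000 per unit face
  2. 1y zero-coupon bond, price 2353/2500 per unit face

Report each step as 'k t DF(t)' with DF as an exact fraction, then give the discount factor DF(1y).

step 1 [0.5y] zero: DF = P = 9579/10000 ≈ 0.957900
step 2 [1y] zero: DF = P = 2353/2500 ≈ 0.941200

1 1/2 9579/10000
2 1 2353/2500
DF(1y) = 2353/2500 ≈ 0.941200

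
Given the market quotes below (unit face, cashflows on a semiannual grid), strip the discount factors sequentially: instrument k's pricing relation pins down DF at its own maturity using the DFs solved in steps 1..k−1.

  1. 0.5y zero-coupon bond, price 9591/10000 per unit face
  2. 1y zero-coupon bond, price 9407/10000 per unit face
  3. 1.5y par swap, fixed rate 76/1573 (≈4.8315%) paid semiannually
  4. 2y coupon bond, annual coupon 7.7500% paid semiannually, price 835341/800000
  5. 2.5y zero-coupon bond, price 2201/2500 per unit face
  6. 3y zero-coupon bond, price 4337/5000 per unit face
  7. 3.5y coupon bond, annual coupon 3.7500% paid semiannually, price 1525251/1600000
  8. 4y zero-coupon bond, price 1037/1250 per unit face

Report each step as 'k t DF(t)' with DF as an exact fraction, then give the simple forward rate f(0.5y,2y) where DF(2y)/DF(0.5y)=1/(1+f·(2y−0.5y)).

step 1 [0.5y] zero: DF = P = 9591/10000 ≈ 0.959100
step 2 [1y] zero: DF = P = 9407/10000 ≈ 0.940700
step 3 [1.5y] swap r/2=38/1573: DF=(1 − 38/1573·(0.959100+0.940700))/(1+38/1573) = 2329/2500 ≈ 0.931600
step 4 [2y] bond c/2=31/800: DF=(835341/800000 − 31/800·(0.959100+0.940700+0.931600))/(1+31/800) = 2249/2500 ≈ 0.899600
step 5 [2.5y] zero: DF = P = 2201/2500 ≈ 0.880400
step 6 [3y] zero: DF = P = 4337/5000 ≈ 0.867400
step 7 [3.5y] bond c/2=3/160: DF=(1525251/1600000 − 3/160·(0.959100+0.940700+0.931600+0.899600+0.880400+0.867400))/(1+3/160) = 8349/10000 ≈ 0.834900
step 8 [4y] zero: DF = P = 1037/1250 ≈ 0.829600

1 1/2 9591/10000
2 1 9407/10000
3 3/2 2329/2500
4 2 2249/2500
5 5/2 2201/2500
6 3 4337/5000
7 7/2 8349/10000
8 4 1037/1250
f(0.5y,2y) = ((9591/10000)/(2249/2500) − 1)/(3/2) = 595/13494 ≈ 4.4094%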